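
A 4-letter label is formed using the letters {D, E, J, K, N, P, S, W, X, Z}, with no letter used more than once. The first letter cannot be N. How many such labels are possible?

The first letter has 10−1 = 9 choices (anything except N).
The remaining 3 letters are filled from the other 9 symbols without repetition: 9 × 8 × 7 = 504.
Total: 9 × 504 = 4536.

4536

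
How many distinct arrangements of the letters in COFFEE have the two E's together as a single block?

60

Treat the 2 copies of E as a single block. The multiset to arrange is then {EE, C, F, F, O}, 5 items in all.
That gives (5)!/(2!) = 60 arrangements.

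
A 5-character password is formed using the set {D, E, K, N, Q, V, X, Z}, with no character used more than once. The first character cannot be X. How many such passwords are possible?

The first character has 8−1 = 7 choices (anything except X).
The remaining 4 characters are filled from the other 7 symbols without repetition: 7 × 6 × 5 × 4 = 840.
Total: 7 × 840 = 5880.

5880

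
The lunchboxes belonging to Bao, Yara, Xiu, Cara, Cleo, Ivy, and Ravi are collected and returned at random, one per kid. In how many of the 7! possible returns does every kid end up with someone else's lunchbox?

1854

Count assignments avoiding every fixed point. For any j of the 7 kids fixed to their own lunchbox, the other 7−j can be arranged in (7−j)! ways.
By inclusion–exclusion this is Σ_{j=0}^{7} (−1)^j C(7,j)·(7−j)!.
Computing: 5040 − 5040 + 2520 − 840 + 210 − 42 + 7 − 1 = 1854.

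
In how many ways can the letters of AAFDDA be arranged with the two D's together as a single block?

Treat the 2 copies of D as a single block. The multiset to arrange is then {DD, A, A, A, F}, 5 items in all.
That gives (5)!/(3!) = 20 arrangements.

20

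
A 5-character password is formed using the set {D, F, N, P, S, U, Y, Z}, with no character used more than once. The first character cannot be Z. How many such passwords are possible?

5880

The first character has 8−1 = 7 choices (anything except Z).
The remaining 4 characters are filled from the other 7 symbols without repetition: 7 × 6 × 5 × 4 = 840.
Total: 7 × 840 = 5880.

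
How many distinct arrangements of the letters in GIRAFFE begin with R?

With the first slot taken by R, it remains to arrange the other 6 letters (GIAFFE).
Those 6 letters have F appearing twice, giving (6)!/(2!) = 360.

360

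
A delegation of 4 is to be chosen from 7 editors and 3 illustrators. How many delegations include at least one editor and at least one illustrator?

175

Total 4-person selections from all 10: C(10,4) = 210.
Selections missing a whole group: no editors → C(3,4) = 0; no illustrators → C(7,4) = 35.
Both groups omitted at once is impossible, so 210 − 35 = 175.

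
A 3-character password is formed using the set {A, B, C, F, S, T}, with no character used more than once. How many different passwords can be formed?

120

Choose and order 3 of the 6 symbols: the first character has 6 options, the next 5, then 4.
That product is 6 × 5 × 4 = 120.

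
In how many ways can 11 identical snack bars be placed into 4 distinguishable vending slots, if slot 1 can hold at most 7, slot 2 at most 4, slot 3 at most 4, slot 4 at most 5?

Without the upper bounds there are C(14,3) = 364 ways to split 11 among 4 vending slots.
Subtract solutions that violate a single cap (substitute x_i' = x_i − (cap_i+1)): x_1 ≥ 8 gives C(6,3) = 20; x_2 ≥ 5 gives C(9,3) = 84; x_3 ≥ 5 gives C(9,3) = 84; x_4 ≥ 6 gives C(8,3) = 56. Together 244.
Add back pairs where two caps are both exceeded: 0 + 0 + 0 + 4 + 1 + 1 = 6.
By inclusion–exclusion the count is 364 − 244 + 6 = 126.

126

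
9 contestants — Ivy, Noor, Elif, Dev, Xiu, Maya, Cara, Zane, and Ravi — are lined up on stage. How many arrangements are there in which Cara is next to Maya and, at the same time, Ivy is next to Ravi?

Treat {Cara,Maya} as one block (2 orders) and {Ivy,Ravi} as another (2 orders).
That leaves 7 units to arrange: 2 × 2 × 7! = 4 × 5040 = 20160.

20160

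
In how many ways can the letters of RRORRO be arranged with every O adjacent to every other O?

Treat the 2 copies of O as a single block. The multiset to arrange is then {OO, R, R, R, R}, 5 items in all.
That gives (5)!/(4!) = 5 arrangements.

5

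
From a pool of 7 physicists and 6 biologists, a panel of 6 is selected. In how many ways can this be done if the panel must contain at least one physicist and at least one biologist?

Total 6-person selections from all 13: C(13,6) = 1716.
Selections missing a whole group: no physicists → C(6,6) = 1; no biologists → C(7,6) = 7.
Both groups omitted at once is impossible, so 1716 − 8 = 1708.

1708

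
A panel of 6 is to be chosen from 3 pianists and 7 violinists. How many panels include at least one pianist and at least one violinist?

With no constraint there are C(10,6) = 210 possible selections.
Subtract selections that omit an entire group: no pianists → C(7,6) = 7; no violinists → C(3,6) = 0.
Both groups omitted at once is impossible, so 210 − 7 = 203.

203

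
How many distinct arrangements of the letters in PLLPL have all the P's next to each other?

Treat the 2 copies of P as a single block. The multiset to arrange is then {PP, L, L, L}, 4 items in all.
That gives (4)!/(3!) = 4 arrangements.

4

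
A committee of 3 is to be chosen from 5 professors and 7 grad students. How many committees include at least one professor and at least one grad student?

175

Unrestricted: C(12,3) = 220 ways to pick any 3 of the 12.
Subtract selections that omit an entire group: no professors → C(7,3) = 35; no grad students → C(5,3) = 10.
Both groups omitted at once is impossible, so 220 − 45 = 175.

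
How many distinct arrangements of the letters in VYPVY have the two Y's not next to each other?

Total arrangements of VYPVY: 5!/(2!·2!) = 30.
If the two Y's are adjacent, glue them into one block, leaving 4 items to arrange: (4)!/(2!) = 12 ways.
Subtracting, 30 − 12 = 18 arrangements keep the Y's apart.

18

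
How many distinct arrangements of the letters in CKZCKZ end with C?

Fix C in the last position and arrange the remaining 5 letters.
Those 5 letters have K appearing twice and Z appearing twice, giving (5)!/(2!·2!) = 30.

30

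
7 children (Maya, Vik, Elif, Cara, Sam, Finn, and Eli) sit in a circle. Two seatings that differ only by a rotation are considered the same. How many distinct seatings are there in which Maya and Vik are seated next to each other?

Treat {Maya, Vik} as one unit (2 internal orders) and seat the resulting 6 units around the table: (5)! circular arrangements.
So 2 × (5)! = 2 × 120 = 240.

240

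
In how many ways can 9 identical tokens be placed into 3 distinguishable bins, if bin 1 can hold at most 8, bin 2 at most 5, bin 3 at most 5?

Ignoring the caps, the number of non-negative solutions to x_1+…+x_3 = 9 is C(11,2) = 55.
Subtract solutions that violate a single cap (substitute x_i' = x_i − (cap_i+1)): x_1 ≥ 9 gives C(2,2) = 1; x_2 ≥ 6 gives C(5,2) = 10; x_3 ≥ 6 gives C(5,2) = 10. Together 21.
No two caps can be exceeded simultaneously, so the pair terms are all 0.
By inclusion–exclusion the count is 55 − 21 + 0 = 34.

34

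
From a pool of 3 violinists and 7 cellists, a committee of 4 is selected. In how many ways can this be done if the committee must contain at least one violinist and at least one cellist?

175

With no constraint there are C(10,4) = 210 possible selections.
Subtract selections that omit an entire group: no violinists → C(7,4) = 35; no cellists → C(3,4) = 0.
Both groups omitted at once is impossible, so 210 − 35 = 175.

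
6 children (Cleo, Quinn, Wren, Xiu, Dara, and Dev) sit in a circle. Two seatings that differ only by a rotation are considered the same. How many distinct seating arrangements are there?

Fix one person's seat to break rotational symmetry; the remaining 5 people can be arranged in (5)! = 120 ways.

120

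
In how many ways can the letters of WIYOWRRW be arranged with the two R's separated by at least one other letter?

Total arrangements of WIYOWRRW: 8!/(3!·2!) = 3360.
If the two R's are adjacent, glue them into one block, leaving 7 items to arrange: (7)!/(3!) = 840 ways.
Subtracting, 3360 − 840 = 2520 arrangements keep the R's apart.

2520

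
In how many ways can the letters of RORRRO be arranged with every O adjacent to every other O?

5

Treat the 2 copies of O as a single block. The multiset to arrange is then {OO, R, R, R, R}, 5 items in all.
That gives (5)!/(4!) = 5 arrangements.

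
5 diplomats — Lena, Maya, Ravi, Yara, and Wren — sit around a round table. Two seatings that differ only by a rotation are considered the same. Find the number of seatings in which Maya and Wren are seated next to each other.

12

Glue Maya and Wren into a block (2 internal orders). Seating 4 units around a circle gives (3)! arrangements.
So 2 × (3)! = 2 × 6 = 12.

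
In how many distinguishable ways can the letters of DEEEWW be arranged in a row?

60

DEEEWW has 6 letters with E appearing 3 times and W appearing twice.
The number of distinct arrangements is 6!/(3!·2!) = 720/12 = 60.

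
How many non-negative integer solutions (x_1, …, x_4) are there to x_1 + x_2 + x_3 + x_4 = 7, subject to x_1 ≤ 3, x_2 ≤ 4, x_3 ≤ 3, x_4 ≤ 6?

By stars and bars, unrestricted non-negative solutions to x_1+…+x_4 = 7 number C(7+3,3) = 120.
Subtract solutions that violate a single cap (substitute x_i' = x_i − (cap_i+1)): x_1 ≥ 4 gives C(6,3) = 20; x_2 ≥ 5 gives C(5,3) = 10; x_3 ≥ 4 gives C(6,3) = 20; x_4 ≥ 7 gives C(3,3) = 1. Together 51.
No two caps can be exceeded simultaneously, so the pair terms are all 0.
By inclusion–exclusion the count is 120 − 51 + 0 = 69.

69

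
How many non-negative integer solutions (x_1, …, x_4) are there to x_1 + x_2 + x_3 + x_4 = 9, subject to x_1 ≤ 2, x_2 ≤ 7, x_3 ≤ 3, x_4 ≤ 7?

82

Without the upper bounds there are C(12,3) = 220 ways to split 9 among 4 variables.
Subtract solutions that violate a single cap (substitute x_i' = x_i − (cap_i+1)): x_1 ≥ 3 gives C(9,3) = 84; x_2 ≥ 8 gives C(4,3) = 4; x_3 ≥ 4 gives C(8,3) = 56; x_4 ≥ 8 gives C(4,3) = 4. Together 148.
Add back pairs where two caps are both exceeded: 0 + 10 + 0 + 0 + 0 + 0 = 10.
By inclusion–exclusion the count is 220 − 148 + 10 = 82.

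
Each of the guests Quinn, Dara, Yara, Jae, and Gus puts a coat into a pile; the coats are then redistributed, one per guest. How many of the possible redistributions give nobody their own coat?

44

This is the derangement count D_5: permutations of 5 items with no fixed point.
By inclusion–exclusion this is Σ_{j=0}^{5} (−1)^j C(5,j)·(5−j)!.
Computing: 120 − 120 + 60 − 20 + 5 − 1 = 44.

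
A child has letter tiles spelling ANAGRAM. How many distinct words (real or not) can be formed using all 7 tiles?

ANAGRAM has 7 letters with A appearing 3 times.
The number of distinct arrangements is 7!/(3!) = 5040/6 = 840.

840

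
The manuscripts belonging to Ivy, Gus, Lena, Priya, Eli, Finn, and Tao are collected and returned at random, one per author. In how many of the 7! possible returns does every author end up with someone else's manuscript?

1854

Count assignments avoiding every fixed point. For any j of the 7 authors fixed to their own manuscript, the other 7−j can be arranged in (7−j)! ways.
By inclusion–exclusion this is Σ_{j=0}^{7} (−1)^j C(7,j)·(7−j)!.
Computing: 5040 − 5040 + 2520 − 840 + 210 − 42 + 7 − 1 = 1854.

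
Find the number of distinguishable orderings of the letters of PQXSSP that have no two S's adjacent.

120

Total arrangements of PQXSSP: 6!/(2!·2!) = 180.
If the two S's are adjacent, glue them into one block, leaving 5 items to arrange: (5)!/(2!) = 60 ways.
Subtracting, 180 − 60 = 120 arrangements keep the S's apart.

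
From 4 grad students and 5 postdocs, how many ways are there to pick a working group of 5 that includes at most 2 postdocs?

Split by how many postdocs are chosen (0 through 2).
Sum: C(5,0)·C(4,5) + C(5,1)·C(4,4) + C(5,2)·C(4,3) = 0 + 5 + 40 = 45.

45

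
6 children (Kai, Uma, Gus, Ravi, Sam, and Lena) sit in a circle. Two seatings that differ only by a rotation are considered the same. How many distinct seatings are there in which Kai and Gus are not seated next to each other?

All circular seatings of 6 people number (5)! = 120.
Seatings with Kai beside Gus: treat them as a block with 2 internal orders, giving 2 × (4)! = 48.
Subtracting, 120 − 48 = 72.

72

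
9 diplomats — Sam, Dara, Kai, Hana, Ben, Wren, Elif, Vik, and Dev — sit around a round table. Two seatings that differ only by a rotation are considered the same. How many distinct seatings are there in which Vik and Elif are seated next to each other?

Glue Vik and Elif into a block (2 internal orders). Seating 8 units around a circle gives (7)! arrangements.
So 2 × (7)! = 2 × 5040 = 10080.

10080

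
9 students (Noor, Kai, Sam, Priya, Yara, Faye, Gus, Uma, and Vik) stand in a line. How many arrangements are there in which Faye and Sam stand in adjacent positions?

80640

Place the 7 others and the Faye-Sam pair as 8 objects in a line; the pair has 2 internal arrangements.
That gives 2 × 8! = 2 × 40320 = 80640.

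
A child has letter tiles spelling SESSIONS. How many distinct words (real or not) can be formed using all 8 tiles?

SESSIONS has 8 letters with S appearing 4 times.
The number of distinct arrangements is 8!/(4!) = 40320/24 = 1680.

1680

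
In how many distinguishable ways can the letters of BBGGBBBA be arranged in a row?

Letter multiplicities in BBGGBBBA: A×1, B×5, G×2.
The number of distinct arrangements is 8!/(5!·2!) = 40320/240 = 168.

168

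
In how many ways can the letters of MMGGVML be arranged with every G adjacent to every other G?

120

Treat the 2 copies of G as a single block. The multiset to arrange is then {GG, L, M, M, M, V}, 6 items in all.
That gives (6)!/(3!) = 120 arrangements.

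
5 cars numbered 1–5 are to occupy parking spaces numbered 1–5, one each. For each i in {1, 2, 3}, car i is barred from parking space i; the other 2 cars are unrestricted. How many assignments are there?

64

Let Aᵢ (for i ∈ {1, 2, 3}) be the placements that put car i in its forbidden parking space. Any j of these fix j positions, leaving (5−j)! ways to fill the rest, and there are C(3,j) ways to pick which j.
By inclusion–exclusion, the number of valid placements is Σ_{j=0}^{3} (−1)^j C(3,j)·(5−j)!.
Computing: 120 − 72 + 18 − 2 = 64.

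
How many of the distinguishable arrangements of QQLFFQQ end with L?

15

Fix L in the last position and arrange the remaining 6 letters.
Those 6 letters have F appearing twice and Q appearing 4 times, giving (6)!/(4!·2!) = 15.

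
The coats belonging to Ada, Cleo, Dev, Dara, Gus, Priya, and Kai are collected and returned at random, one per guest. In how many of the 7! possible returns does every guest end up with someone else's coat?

Let Aᵢ be the assignments in which guest i gets their own coat. We want the size of the complement of A₁∪…∪A_7.
By inclusion–exclusion this is Σ_{j=0}^{7} (−1)^j C(7,j)·(7−j)!.
Computing: 5040 − 5040 + 2520 − 840 + 210 − 42 + 7 − 1 = 1854.

1854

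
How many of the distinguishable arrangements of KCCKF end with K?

Fix K in the last position and arrange the remaining 4 letters.
Those 4 letters have C appearing twice, giving (4)!/(2!) = 12.

12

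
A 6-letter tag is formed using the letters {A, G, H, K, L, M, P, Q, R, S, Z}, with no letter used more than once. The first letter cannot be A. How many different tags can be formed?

302400

The first letter has 11−1 = 10 choices (anything except A).
The remaining 5 letters are filled from the other 10 symbols without repetition: 10 × 9 × 8 × 7 × 6 = 30240.
Total: 10 × 30240 = 302400.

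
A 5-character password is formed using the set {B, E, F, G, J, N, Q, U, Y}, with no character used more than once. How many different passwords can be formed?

15120

This is a permutation of 5 out of 9: P(9,5) = 9!/4!.
9 × 8 × 7 × 6 × 5 = 15120.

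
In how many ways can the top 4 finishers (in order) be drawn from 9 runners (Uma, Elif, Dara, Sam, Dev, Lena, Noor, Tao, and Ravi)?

3024

This is an ordered selection of 4 from 9: P(9,4).
That gives 9 × 8 × 7 × 6 = 3024.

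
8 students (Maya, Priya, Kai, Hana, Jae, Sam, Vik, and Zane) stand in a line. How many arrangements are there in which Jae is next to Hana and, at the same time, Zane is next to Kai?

Treat {Jae,Hana} as one block (2 orders) and {Zane,Kai} as another (2 orders).
That leaves 6 units to arrange: 2 × 2 × 6! = 4 × 720 = 2880.

2880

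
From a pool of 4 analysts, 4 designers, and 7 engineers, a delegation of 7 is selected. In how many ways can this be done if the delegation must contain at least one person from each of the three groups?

With no constraint there are C(15,7) = 6435 possible selections.
Selections missing a whole group: no analysts → C(11,7) = 330; no designers → C(11,7) = 330; no engineers → C(8,7) = 8.
Add back selections omitting two groups (i.e. drawn from a single group): C(4,7) + C(4,7) + C(7,7) = 1.
By inclusion–exclusion: 6435 − 668 + 1 = 5768.

5768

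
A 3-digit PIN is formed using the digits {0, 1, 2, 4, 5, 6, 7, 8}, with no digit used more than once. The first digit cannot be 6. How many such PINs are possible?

The first digit has 8−1 = 7 choices (anything except 6).
The remaining 2 digits are filled from the other 7 symbols without repetition: 7 × 6 = 42.
Total: 7 × 42 = 294.

294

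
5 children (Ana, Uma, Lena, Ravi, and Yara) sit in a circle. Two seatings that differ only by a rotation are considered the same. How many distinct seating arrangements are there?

24

Around a circle, 5 distinct people have 5!/5 = (4)! = 24 rotationally distinct seatings.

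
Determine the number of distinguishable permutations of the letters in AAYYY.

10

AAYYY has 5 letters with A appearing twice and Y appearing 3 times.
So there are 5! / (3!·2!) = 10 distinguishable arrangements.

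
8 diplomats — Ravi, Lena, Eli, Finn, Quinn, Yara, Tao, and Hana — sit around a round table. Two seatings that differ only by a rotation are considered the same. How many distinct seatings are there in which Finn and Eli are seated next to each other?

1440

Glue Finn and Eli into a block (2 internal orders). Seating 7 units around a circle gives (6)! arrangements.
So 2 × (6)! = 2 × 720 = 1440.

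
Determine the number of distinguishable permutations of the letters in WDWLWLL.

140

Letter multiplicities in WDWLWLL: D×1, L×3, W×3.
The number of distinct arrangements is 7!/(3!·3!) = 5040/36 = 140.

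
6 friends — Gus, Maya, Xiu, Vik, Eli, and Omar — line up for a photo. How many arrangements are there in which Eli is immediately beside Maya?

240

Place the 4 others and the Eli-Maya pair as 5 objects in a line; the pair has 2 internal arrangements.
So the count is 2·(5)! = 240.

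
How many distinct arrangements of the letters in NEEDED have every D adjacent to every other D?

Treat the 2 copies of D as a single block. The multiset to arrange is then {DD, E, E, E, N}, 5 items in all.
That gives (5)!/(3!) = 20 arrangements.

20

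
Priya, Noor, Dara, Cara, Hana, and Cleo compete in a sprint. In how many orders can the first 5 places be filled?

This is an ordered selection of 5 from 6: P(6,5).
That gives 6 × 5 × 4 × 3 × 2 = 720.

720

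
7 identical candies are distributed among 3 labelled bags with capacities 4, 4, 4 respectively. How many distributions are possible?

18

Without the upper bounds there are C(9,2) = 36 ways to split 7 among 3 bags.
Subtract solutions that violate a single cap (substitute x_i' = x_i − (cap_i+1)): x_1 ≥ 5 gives C(4,2) = 6; x_2 ≥ 5 gives C(4,2) = 6; x_3 ≥ 5 gives C(4,2) = 6. Together 18.
No two caps can be exceeded simultaneously, so the pair terms are all 0.
By inclusion–exclusion the count is 36 − 18 + 0 = 18.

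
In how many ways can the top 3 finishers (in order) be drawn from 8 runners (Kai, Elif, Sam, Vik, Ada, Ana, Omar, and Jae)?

There are 8 choices for 1st place, 7 for 2nd, and 6 for 3rd.
That gives 8 × 7 × 6 = 336.

336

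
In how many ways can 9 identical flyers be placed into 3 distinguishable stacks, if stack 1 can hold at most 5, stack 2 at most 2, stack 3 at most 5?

9

Without the upper bounds there are C(11,2) = 55 ways to split 9 among 3 stacks.
Subtract solutions that violate a single cap (substitute x_i' = x_i − (cap_i+1)): x_1 ≥ 6 gives C(5,2) = 10; x_2 ≥ 3 gives C(8,2) = 28; x_3 ≥ 6 gives C(5,2) = 10. Together 48.
Add back pairs where two caps are both exceeded: 1 + 0 + 1 = 2.
By inclusion–exclusion the count is 55 − 48 + 2 = 9.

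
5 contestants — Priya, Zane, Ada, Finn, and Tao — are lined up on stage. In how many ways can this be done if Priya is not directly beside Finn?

72

There are 5! = 120 arrangements in all. If Priya and Finn are adjacent, merging them into one block gives 2·(4)! = 48 arrangements.
So 120 − 48 = 72 arrangements keep them apart.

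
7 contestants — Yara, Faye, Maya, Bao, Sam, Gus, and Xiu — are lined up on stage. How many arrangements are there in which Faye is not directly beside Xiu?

Of the 7! = 5040 arrangements, those with Faye and Xiu adjacent number 2 × 6! = 1440 (treat the pair as a block with 2 internal orders).
So 5040 − 1440 = 3600 arrangements keep them apart.

3600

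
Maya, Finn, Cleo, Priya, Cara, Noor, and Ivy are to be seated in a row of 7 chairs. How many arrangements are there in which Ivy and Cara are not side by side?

3600

Of the 7! = 5040 arrangements, those with Ivy and Cara adjacent number 2 × 6! = 1440 (treat the pair as a block with 2 internal orders).
Complementary counting: 5040 − 1440 = 3600.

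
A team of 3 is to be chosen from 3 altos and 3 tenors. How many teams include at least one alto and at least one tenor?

18

Total 3-person selections from all 6: C(6,3) = 20.
Selections missing a whole group: no altos → C(3,3) = 1; no tenors → C(3,3) = 1.
Both groups omitted at once is impossible, so 20 − 2 = 18.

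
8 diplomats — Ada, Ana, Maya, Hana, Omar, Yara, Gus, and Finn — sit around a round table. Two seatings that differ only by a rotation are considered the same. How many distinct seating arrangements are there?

Seat Ada anywhere (absorbing the rotational symmetry), then permute the other 7: (7)! = 5040.

5040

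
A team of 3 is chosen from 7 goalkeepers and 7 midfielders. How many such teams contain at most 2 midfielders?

Split by how many midfielders are chosen (0 through 2).
Sum: C(7,0)·C(7,3) + C(7,1)·C(7,2) + C(7,2)·C(7,1) = 35 + 147 + 147 = 329.

329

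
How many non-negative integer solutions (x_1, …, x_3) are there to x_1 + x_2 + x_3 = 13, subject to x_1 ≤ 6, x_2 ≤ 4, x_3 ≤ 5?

6

Without the upper bounds there are C(15,2) = 105 ways to split 13 among 3 variables.
Subtract solutions that violate a single cap (substitute x_i' = x_i − (cap_i+1)): x_1 ≥ 7 gives C(8,2) = 28; x_2 ≥ 5 gives C(10,2) = 45; x_3 ≥ 6 gives C(9,2) = 36. Together 109.
Add back pairs where two caps are both exceeded: 3 + 1 + 6 = 10.
By inclusion–exclusion the count is 105 − 109 + 10 = 6.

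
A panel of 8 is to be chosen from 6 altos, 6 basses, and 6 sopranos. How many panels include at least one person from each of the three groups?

42273

Total 8-person selections from all 18: C(18,8) = 43758.
Subtract selections that omit an entire group: no altos → C(12,8) = 495; no basses → C(12,8) = 495; no sopranos → C(12,8) = 495.
Add back selections omitting two groups (i.e. drawn from a single group): C(6,8) + C(6,8) + C(6,8) = 0.
By inclusion–exclusion: 43758 − 1485 + 0 = 42273.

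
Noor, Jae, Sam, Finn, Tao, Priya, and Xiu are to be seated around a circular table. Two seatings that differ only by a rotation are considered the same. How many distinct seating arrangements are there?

720

Around a circle, 7 distinct people have 7!/7 = (6)! = 720 rotationally distinct seatings.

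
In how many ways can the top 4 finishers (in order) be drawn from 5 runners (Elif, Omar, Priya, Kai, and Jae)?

There are 5 choices for 1st place, 4 for 2nd, and so on down to 2 for position 4.
That gives 5 × 4 × 3 × 2 = 120.

120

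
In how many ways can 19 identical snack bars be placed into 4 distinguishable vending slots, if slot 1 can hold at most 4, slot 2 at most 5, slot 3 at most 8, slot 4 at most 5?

By stars and bars, unrestricted non-negative solutions to x_1+…+x_4 = 19 number C(19+3,3) = 1540.
Subtract solutions that violate a single cap (substitute x_i' = x_i − (cap_i+1)): x_1 ≥ 5 gives C(17,3) = 680; x_2 ≥ 6 gives C(16,3) = 560; x_3 ≥ 9 gives C(13,3) = 286; x_4 ≥ 6 gives C(16,3) = 560. Together 2086.
Add back pairs where two caps are both exceeded: 165 + 56 + 165 + 35 + 120 + 35 = 576.
Subtract triples: 0 + 10 + 0 + 0 = 10.
By inclusion–exclusion the count is 1540 − 2086 + 576 − 10 = 20.

20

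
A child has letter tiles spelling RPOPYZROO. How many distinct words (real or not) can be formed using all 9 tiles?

15120

RPOPYZROO has 9 letters with O appearing 3 times, P appearing twice, and R appearing twice.
So there are 9! / (3!·2!·2!) = 15120 distinguishable arrangements.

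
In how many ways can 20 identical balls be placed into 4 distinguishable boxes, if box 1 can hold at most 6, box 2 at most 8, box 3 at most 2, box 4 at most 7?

19

By stars and bars, unrestricted non-negative solutions to x_1+…+x_4 = 20 number C(20+3,3) = 1771.
Subtract solutions that violate a single cap (substitute x_i' = x_i − (cap_i+1)): x_1 ≥ 7 gives C(16,3) = 560; x_2 ≥ 9 gives C(14,3) = 364; x_3 ≥ 3 gives C(20,3) = 1140; x_4 ≥ 8 gives C(15,3) = 455. Together 2519.
Add back pairs where two caps are both exceeded: 35 + 286 + 56 + 165 + 20 + 220 = 782.
Subtract triples: 4 + 0 + 10 + 1 = 15.
By inclusion–exclusion the count is 1771 − 2519 + 782 − 15 = 19.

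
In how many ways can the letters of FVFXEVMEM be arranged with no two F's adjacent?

Total arrangements of FVFXEVMEM: 9!/(2!·2!·2!·2!) = 22680.
Arrangements with the F's together: treat FF as one letter, giving (8)!/(2!·2!·2!) = 5040.
Hence 22680 − 5040 = 17640.

17640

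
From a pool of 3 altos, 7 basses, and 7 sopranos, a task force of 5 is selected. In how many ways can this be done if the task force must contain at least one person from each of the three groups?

Unrestricted: C(17,5) = 6188 ways to pick any 5 of the 17.
Selections missing a whole group: no altos → C(14,5) = 2002; no basses → C(10,5) = 252; no sopranos → C(10,5) = 252.
Add back selections omitting two groups (i.e. drawn from a single group): C(3,5) + C(7,5) + C(7,5) = 42.
By inclusion–exclusion: 6188 − 2506 + 42 = 3724.

3724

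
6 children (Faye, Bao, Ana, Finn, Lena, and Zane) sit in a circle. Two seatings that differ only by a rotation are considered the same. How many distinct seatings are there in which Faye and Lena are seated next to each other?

48

Treat {Faye, Lena} as one unit (2 internal orders) and seat the resulting 5 units around the table: (4)! circular arrangements.
So 2 × (4)! = 2 × 24 = 48.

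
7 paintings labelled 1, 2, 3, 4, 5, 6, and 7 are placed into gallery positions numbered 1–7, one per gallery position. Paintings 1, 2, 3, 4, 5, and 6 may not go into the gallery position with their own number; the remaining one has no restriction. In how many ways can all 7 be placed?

2119

Let Aᵢ (for 1 ≤ i ≤ 6) be the placements that put painting i in its forbidden gallery position. Any j of these fix j positions, leaving (7−j)! ways to fill the rest, and there are C(6,j) ways to pick which j.
By inclusion–exclusion, the number of valid placements is Σ_{j=0}^{6} (−1)^j C(6,j)·(7−j)!.
Computing: 5040 − 4320 + 1800 − 480 + 90 − 12 + 1 = 2119.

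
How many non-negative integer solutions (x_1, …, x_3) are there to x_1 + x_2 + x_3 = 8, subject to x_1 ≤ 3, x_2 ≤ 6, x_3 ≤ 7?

26

Ignoring the caps, the number of non-negative solutions to x_1+…+x_3 = 8 is C(10,2) = 45.
Subtract solutions that violate a single cap (substitute x_i' = x_i − (cap_i+1)): x_1 ≥ 4 gives C(6,2) = 15; x_2 ≥ 7 gives C(3,2) = 3; x_3 ≥ 8 gives C(2,2) = 1. Together 19.
No two caps can be exceeded simultaneously, so the pair terms are all 0.
By inclusion–exclusion the count is 45 − 19 + 0 = 26.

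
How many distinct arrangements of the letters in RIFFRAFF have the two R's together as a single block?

Treat the 2 copies of R as a single block. The multiset to arrange is then {RR, A, F, F, F, F, I}, 7 items in all.
That gives (7)!/(4!) = 210 arrangements.

210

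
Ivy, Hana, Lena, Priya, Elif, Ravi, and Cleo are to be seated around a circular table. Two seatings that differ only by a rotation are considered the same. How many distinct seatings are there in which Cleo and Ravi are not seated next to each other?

480

Without the restriction there are (6)! = 720 seatings.
Seatings with Cleo beside Ravi: treat them as a block with 2 internal orders, giving 2 × (5)! = 240.
Subtracting, 720 − 240 = 480.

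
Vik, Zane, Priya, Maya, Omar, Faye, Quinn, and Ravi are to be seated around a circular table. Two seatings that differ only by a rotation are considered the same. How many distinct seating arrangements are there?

5040

Seat Vik anywhere (absorbing the rotational symmetry), then permute the other 7: (7)! = 5040.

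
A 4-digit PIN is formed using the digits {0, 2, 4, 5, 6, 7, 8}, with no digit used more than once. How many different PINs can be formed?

840

With no repetition, fill the 4 digits in order: 7 choices, then 6, down to 4.
7 × 6 × 5 × 4 = 840.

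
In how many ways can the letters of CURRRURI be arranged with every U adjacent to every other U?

210

Treat the 2 copies of U as a single block. The multiset to arrange is then {UU, C, I, R, R, R, R}, 7 items in all.
That gives (7)!/(4!) = 210 arrangements.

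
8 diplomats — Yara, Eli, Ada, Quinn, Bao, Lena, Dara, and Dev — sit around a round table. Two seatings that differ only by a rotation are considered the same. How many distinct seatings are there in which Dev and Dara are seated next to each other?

1440

Glue Dev and Dara into a block (2 internal orders). Seating 7 units around a circle gives (6)! arrangements.
So 2 × (6)! = 2 × 720 = 1440.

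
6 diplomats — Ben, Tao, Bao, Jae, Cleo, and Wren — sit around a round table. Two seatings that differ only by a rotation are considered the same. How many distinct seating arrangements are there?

120

Fix one person's seat to break rotational symmetry; the remaining 5 people can be arranged in (5)! = 120 ways.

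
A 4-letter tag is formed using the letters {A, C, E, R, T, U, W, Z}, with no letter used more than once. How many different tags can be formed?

This is a permutation of 4 out of 8: P(8,4) = 8!/4!.
8 × 7 × 6 × 5 = 1680.

1680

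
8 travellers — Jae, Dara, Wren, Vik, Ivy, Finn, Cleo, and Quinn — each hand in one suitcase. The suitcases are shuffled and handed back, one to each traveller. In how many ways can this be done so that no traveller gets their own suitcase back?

14833

Let Aᵢ be the assignments in which traveller i gets their own suitcase. We want the size of the complement of A₁∪…∪A_8.
By inclusion–exclusion this is Σ_{j=0}^{8} (−1)^j C(8,j)·(8−j)!.
Computing: 40320 − 40320 + 20160 − 6720 + 1680 − 336 + 56 − 8 + 1 = 14833.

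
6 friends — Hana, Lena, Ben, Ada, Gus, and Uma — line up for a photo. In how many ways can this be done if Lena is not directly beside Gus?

There are 6! = 720 arrangements in all. If Lena and Gus are adjacent, merging them into one block gives 2·(5)! = 240 arrangements.
So 720 − 240 = 480 arrangements keep them apart.

480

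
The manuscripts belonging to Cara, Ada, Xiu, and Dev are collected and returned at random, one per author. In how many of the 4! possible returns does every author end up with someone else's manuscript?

9

Let Aᵢ be the assignments in which author i gets their own manuscript. We want the size of the complement of A₁∪…∪A_4.
By inclusion–exclusion this is Σ_{j=0}^{4} (−1)^j C(4,j)·(4−j)!.
Computing: 24 − 24 + 12 − 4 + 1 = 9.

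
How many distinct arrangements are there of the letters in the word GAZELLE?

1260

GAZELLE has 7 letters with E appearing twice and L appearing twice.
Dividing 7! = 5040 by 2!·2! = 4 for the repeated letters gives 1260.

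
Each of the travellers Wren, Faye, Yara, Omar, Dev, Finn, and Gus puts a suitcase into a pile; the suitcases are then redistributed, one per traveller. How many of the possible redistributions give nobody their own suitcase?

1854

Let Aᵢ be the assignments in which traveller i gets their own suitcase. We want the size of the complement of A₁∪…∪A_7.
By inclusion–exclusion this is Σ_{j=0}^{7} (−1)^j C(7,j)·(7−j)!.
Computing: 5040 − 5040 + 2520 − 840 + 210 − 42 + 7 − 1 = 1854.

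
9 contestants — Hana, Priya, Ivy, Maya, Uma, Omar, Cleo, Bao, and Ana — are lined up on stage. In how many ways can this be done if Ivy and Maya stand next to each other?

80640

Treat {Ivy, Maya} as a single unit. There are 8 units to order, and the pair itself can be ordered 2 ways.
That gives 2 × 8! = 2 × 40320 = 80640.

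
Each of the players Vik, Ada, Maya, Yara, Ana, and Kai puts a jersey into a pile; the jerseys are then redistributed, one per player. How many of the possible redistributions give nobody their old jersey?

This is the derangement count D_6: permutations of 6 items with no fixed point.
By inclusion–exclusion this is Σ_{j=0}^{6} (−1)^j C(6,j)·(6−j)!.
Computing: 720 − 720 + 360 − 120 + 30 − 6 + 1 = 265.

265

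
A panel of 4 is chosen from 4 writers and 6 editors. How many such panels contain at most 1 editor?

Split by how many editors are chosen (0 through 1).
Sum: C(6,0)·C(4,4) + C(6,1)·C(4,3) = 1 + 24 = 25.

25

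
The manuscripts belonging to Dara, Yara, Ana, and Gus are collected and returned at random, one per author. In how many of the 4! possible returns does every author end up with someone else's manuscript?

Let Aᵢ be the assignments in which author i gets their own manuscript. We want the size of the complement of A₁∪…∪A_4.
By inclusion–exclusion this is Σ_{j=0}^{4} (−1)^j C(4,j)·(4−j)!.
Computing: 24 − 24 + 12 − 4 + 1 = 9.

9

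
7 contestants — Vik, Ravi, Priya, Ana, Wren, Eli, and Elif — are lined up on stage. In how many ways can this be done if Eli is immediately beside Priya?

1440

Place the 5 others and the Eli-Priya pair as 6 objects in a line; the pair has 2 internal arrangements.
So the count is 2·(6)! = 1440.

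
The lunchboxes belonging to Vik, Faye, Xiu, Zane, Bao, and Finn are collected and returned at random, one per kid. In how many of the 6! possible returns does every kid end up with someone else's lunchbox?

265

Let Aᵢ be the assignments in which kid i gets their own lunchbox. We want the size of the complement of A₁∪…∪A_6.
By inclusion–exclusion this is Σ_{j=0}^{6} (−1)^j C(6,j)·(6−j)!.
Computing: 720 − 720 + 360 − 120 + 30 − 6 + 1 = 265.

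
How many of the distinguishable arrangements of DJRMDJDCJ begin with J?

3360

With the first slot taken by J, it remains to arrange the other 8 letters (DRMDJDCJ).
Those 8 letters have D appearing 3 times and J appearing twice, giving (8)!/(3!·2!) = 3360.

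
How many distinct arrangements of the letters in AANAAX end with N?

Fix N in the last position and arrange the remaining 5 letters.
Those 5 letters have A appearing 4 times, giving (5)!/(4!) = 5.

5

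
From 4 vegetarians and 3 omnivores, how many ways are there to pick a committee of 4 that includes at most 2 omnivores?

Split by how many omnivores are chosen (0 through 2).
Sum: C(3,0)·C(4,4) + C(3,1)·C(4,3) + C(3,2)·C(4,2) = 1 + 12 + 18 = 31.

31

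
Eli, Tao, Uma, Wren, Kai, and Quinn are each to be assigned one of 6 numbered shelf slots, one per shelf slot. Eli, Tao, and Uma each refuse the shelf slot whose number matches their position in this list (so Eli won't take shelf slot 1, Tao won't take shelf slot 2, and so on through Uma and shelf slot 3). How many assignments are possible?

Let Aᵢ (for i ∈ {1, 2, 3}) be the placements that put person i in their forbidden shelf slot. Any j of these fix j positions, leaving (6−j)! ways to fill the rest, and there are C(3,j) ways to pick which j.
By inclusion–exclusion, the number of valid placements is Σ_{j=0}^{3} (−1)^j C(3,j)·(6−j)!.
Computing: 720 − 360 + 72 − 6 = 426.

426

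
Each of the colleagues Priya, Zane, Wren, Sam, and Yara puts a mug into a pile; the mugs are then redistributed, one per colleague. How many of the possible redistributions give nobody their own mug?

44

Let Aᵢ be the assignments in which colleague i gets their own mug. We want the size of the complement of A₁∪…∪A_5.
By inclusion–exclusion this is Σ_{j=0}^{5} (−1)^j C(5,j)·(5−j)!.
Computing: 120 − 120 + 60 − 20 + 5 − 1 = 44.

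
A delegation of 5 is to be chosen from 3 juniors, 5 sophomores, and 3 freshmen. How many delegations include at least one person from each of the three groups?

345

With no constraint there are C(11,5) = 462 possible selections.
Selections missing a whole group: no juniors → C(8,5) = 56; no sophomores → C(6,5) = 6; no freshmen → C(8,5) = 56.
Add back selections omitting two groups (i.e. drawn from a single group): C(3,5) + C(5,5) + C(3,5) = 1.
By inclusion–exclusion: 462 − 118 + 1 = 345.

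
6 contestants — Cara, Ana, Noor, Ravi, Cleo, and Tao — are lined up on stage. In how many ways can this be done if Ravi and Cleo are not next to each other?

480

There are 6! = 720 arrangements in all. If Ravi and Cleo are adjacent, merging them into one block gives 2·(5)! = 240 arrangements.
So 720 − 240 = 480 arrangements keep them apart.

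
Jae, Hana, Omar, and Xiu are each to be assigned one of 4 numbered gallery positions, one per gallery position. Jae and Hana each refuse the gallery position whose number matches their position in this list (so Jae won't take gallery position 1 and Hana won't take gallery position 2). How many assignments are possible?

14

Let Aᵢ (for i ∈ {1, 2}) be the placements that put person i in their forbidden gallery position. Any j of these fix j positions, leaving (4−j)! ways to fill the rest, and there are C(2,j) ways to pick which j.
By inclusion–exclusion, the number of valid placements is Σ_{j=0}^{2} (−1)^j C(2,j)·(4−j)!.
Computing: 24 − 12 + 2 = 14.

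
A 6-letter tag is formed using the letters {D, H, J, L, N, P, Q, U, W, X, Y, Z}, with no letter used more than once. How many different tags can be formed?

665280

Choose and order 6 of the 12 symbols: the first letter has 12 options, the next 11, and so on down to 7.
That product is 12 × 11 × 10 × 9 × 8 × 7 = 665280.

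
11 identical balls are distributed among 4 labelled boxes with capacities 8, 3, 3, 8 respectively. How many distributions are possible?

Ignoring the caps, the number of non-negative solutions to x_1+…+x_4 = 11 is C(14,3) = 364.
Subtract solutions that violate a single cap (substitute x_i' = x_i − (cap_i+1)): x_1 ≥ 9 gives C(5,3) = 10; x_2 ≥ 4 gives C(10,3) = 120; x_3 ≥ 4 gives C(10,3) = 120; x_4 ≥ 9 gives C(5,3) = 10. Together 260.
Add back pairs where two caps are both exceeded: 0 + 0 + 0 + 20 + 0 + 0 = 20.
By inclusion–exclusion the count is 364 − 260 + 20 = 124.

124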